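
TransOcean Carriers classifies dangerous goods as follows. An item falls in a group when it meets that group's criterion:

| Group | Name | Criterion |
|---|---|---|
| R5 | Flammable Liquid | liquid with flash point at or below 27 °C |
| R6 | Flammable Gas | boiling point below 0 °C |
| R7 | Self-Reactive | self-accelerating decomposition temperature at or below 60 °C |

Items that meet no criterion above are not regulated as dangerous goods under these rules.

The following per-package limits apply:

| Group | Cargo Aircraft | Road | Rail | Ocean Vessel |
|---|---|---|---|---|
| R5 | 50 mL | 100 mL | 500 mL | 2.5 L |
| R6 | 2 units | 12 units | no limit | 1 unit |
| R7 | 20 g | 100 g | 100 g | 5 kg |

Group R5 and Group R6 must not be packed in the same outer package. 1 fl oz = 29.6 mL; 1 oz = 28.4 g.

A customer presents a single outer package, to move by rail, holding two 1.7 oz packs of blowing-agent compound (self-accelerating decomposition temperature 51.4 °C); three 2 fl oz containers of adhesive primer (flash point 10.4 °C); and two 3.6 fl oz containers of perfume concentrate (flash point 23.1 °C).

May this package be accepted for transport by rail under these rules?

With self-accelerating decomposition temperature 51.4 °C (≤ 60 °C), the blowing-agent compound falls in Group R7.
Flash point 10.4 °C meets the Group R5 criterion (Flammable Liquid), so the adhesive primer is Group R5.
The perfume concentrate has flash point 23.1 °C, which is ≤ 27 °C, so it is Group R5 (Flammable Liquid).
Group R5 net quantity: (three 2 fl oz containers = 177.6 mL) + (two 3.6 fl oz containers = 213.12 mL) = 390.72 mL.
That is within the Group R5 rail limit of 500 mL.
Group R7 quantity: two 1.7 oz packs = 96.56 g.
That is within the Group R7 rail limit of 100 g.
The segregation rule (Group R5 with Group R6) does not apply to Group R5 with Group R7.
Every hazard group is within its rail limit and no segregation rule is violated.

Yes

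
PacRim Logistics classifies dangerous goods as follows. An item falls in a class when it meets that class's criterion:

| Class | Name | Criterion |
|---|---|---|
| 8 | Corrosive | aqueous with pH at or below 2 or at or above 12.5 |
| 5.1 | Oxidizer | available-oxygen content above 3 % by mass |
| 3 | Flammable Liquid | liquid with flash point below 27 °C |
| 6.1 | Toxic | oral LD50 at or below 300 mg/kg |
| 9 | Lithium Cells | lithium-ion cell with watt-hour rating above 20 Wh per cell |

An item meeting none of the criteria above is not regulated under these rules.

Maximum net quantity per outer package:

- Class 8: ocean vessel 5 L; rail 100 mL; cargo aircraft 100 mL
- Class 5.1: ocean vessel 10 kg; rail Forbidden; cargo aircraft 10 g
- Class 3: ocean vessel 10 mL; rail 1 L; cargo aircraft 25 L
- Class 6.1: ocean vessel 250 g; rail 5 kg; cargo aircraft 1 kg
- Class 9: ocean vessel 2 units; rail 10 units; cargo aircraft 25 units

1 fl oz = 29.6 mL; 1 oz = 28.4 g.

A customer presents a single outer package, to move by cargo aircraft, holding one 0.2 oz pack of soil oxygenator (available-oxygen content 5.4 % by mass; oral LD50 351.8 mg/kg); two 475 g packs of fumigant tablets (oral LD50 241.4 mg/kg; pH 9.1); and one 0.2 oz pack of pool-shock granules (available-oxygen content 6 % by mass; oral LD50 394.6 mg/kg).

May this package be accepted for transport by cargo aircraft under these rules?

Soil oxygenator: available-oxygen content 5.4 % by mass > 3 % by mass → Class 5.1 (Oxidizer).
Oral LD50 241.4 mg/kg meets the Class 6.1 criterion (Toxic), so the fumigant tablets are Class 6.1.
Pool-shock granules: available-oxygen content 6 % by mass > 3 % by mass → Class 5.1 (Oxidizer).
Total Class 5.1: (one 0.2 oz pack = 5.68 g) + (one 0.2 oz pack = 5.68 g) = 11.36 g.
11.36 g exceeds the cargo aircraft limit of 10 g for Class 5.1.
Class 6.1 quantity: two 475 g packs = 950 g.
950 g is within the cargo aircraft limit of 1 kg for Class 6.1.

No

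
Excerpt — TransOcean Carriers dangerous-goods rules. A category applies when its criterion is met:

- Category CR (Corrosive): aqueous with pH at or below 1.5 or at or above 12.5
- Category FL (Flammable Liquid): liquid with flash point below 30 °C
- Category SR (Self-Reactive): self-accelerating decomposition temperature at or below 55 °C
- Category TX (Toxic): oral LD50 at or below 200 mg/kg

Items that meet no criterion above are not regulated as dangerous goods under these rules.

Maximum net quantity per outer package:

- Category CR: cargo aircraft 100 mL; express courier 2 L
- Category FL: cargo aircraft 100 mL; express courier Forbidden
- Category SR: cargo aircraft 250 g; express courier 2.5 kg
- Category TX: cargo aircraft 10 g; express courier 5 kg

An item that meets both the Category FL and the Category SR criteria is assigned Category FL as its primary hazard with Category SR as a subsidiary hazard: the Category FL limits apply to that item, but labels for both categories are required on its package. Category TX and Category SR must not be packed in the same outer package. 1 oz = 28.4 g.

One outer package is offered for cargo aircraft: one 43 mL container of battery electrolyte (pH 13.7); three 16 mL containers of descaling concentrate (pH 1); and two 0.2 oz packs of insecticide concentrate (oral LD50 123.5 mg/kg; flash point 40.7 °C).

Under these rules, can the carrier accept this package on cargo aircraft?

No

With pH 13.7 (≥ 12.5), the battery electrolyte falls in Category CR.
The descaling concentrate has pH 1, which is ≤ 1.5, so it is Category CR (Corrosive).
Oral LD50 123.5 mg/kg meets the Category TX criterion (Toxic), so the insecticide concentrate is Category TX.
Category TX quantity: two 0.2 oz packs = 11.36 g.
That exceeds the Category TX cargo aircraft limit of 10 g.
Total Category CR: 43 mL + (three 16 mL containers = 48 mL) = 91 mL.
91 mL is within the cargo aircraft limit of 100 mL for Category CR.
The segregation rule (Category TX with Category SR) does not apply to Category TX with Category CR.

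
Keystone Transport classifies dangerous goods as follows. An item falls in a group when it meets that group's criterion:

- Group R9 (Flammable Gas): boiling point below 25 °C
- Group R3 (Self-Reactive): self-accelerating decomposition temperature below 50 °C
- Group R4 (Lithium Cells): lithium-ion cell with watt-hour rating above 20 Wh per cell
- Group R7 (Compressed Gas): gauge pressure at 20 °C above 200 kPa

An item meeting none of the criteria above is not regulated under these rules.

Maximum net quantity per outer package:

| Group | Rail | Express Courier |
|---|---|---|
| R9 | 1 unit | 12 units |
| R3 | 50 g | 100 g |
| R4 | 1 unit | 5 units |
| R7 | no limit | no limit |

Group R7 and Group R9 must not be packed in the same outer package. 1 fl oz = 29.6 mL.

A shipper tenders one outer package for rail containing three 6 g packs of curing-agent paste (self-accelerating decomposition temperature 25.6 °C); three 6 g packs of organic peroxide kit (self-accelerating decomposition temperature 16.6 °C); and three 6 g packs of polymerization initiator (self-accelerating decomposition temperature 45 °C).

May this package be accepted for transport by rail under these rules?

Curing-agent paste: self-accelerating decomposition temperature 25.6 °C < 50 °C → Group R3 (Self-Reactive).
Self-accelerating decomposition temperature 16.6 °C meets the Group R3 criterion (Self-Reactive), so the organic peroxide kit is Group R3.
With self-accelerating decomposition temperature 45 °C (< 50 °C), the polymerization initiator falls in Group R3.
Group R3 net quantity: (three 6 g packs = 18 g) + (three 6 g packs = 18 g) + (three 6 g packs = 18 g) = 54 g.
54 g exceeds the rail limit of 50 g for Group R3.

No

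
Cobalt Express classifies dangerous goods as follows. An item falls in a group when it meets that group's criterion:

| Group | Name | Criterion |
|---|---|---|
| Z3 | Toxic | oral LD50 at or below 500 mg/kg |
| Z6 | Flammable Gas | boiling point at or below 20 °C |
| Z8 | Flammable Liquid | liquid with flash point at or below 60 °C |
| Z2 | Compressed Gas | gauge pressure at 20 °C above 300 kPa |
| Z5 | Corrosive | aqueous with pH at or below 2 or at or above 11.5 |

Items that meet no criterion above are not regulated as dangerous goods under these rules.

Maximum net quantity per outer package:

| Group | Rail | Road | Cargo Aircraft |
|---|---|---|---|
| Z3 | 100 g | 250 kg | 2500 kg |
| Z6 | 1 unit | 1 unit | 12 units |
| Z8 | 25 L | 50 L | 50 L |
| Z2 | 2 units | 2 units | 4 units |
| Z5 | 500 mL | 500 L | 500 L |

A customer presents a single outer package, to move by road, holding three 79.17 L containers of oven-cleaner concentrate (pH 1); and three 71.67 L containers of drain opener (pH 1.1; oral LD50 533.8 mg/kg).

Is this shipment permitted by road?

The oven-cleaner concentrate has pH 1, which is ≤ 2, so it is Group Z5 (Corrosive).
Drain opener: pH 1.1 ≤ 2 → Group Z5 (Corrosive).
Group Z5 net quantity: (three 79.17 L containers = 237.51 L) + (three 71.67 L containers = 215.01 L) = 452.52 L.
That is within the Group Z5 road limit of 500 L.

Yes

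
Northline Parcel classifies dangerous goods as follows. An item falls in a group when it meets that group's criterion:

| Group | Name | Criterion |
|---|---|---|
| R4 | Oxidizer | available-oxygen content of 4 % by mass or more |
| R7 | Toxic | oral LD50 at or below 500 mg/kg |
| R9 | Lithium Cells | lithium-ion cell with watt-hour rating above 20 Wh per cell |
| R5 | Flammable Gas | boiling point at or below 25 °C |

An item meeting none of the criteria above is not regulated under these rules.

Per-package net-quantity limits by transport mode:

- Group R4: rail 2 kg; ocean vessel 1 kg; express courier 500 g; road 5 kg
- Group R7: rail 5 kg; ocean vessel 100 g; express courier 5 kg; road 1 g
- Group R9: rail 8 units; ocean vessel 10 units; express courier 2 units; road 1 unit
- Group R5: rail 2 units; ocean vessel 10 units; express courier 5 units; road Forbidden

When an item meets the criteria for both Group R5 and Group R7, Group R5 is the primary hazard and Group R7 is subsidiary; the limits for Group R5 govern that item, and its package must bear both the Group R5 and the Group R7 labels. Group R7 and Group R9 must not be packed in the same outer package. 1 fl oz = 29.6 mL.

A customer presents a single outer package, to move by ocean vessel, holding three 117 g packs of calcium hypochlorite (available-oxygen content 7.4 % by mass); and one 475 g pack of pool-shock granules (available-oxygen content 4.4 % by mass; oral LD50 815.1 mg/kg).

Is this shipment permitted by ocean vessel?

Yes

Calcium hypochlorite: available-oxygen content 7.4 % by mass ≥ 4 % by mass → Group R4 (Oxidizer).
Available-oxygen content 4.4 % by mass meets the Group R4 criterion (Oxidizer), so the pool-shock granules are Group R4.
Group R4 net quantity: (three 117 g packs = 351 g) + 475 g = 826 g.
826 g ≤ 1 kg (ocean vessel limit, Group R4) — within limit.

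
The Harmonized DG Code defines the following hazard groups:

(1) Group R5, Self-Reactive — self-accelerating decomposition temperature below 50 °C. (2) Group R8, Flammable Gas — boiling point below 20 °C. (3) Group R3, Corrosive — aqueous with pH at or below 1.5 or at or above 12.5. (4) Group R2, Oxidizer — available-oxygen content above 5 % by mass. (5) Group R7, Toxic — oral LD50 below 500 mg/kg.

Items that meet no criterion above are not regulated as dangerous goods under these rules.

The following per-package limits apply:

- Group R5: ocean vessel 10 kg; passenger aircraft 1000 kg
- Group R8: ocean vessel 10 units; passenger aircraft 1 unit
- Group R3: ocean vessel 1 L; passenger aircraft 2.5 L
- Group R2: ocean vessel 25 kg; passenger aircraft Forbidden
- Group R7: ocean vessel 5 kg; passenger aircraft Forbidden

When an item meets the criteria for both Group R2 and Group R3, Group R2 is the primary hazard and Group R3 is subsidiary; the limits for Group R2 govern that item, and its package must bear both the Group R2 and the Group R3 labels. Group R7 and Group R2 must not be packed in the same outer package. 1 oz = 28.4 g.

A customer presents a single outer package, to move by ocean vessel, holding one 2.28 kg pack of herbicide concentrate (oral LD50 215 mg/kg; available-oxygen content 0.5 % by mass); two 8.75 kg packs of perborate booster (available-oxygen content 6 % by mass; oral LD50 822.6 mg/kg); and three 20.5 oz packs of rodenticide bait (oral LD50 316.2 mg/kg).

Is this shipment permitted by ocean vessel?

The herbicide concentrate has oral LD50 215 mg/kg, which is < 500 mg/kg, so it is Group R7 (Toxic).
Perborate booster: available-oxygen content 6 % by mass > 5 % by mass → Group R2 (Oxidizer).
Rodenticide bait: oral LD50 316.2 mg/kg < 500 mg/kg → Group R7 (Toxic).
Total Group R7: 2.28 kg + (three 20.5 oz packs = 1746.6 g) = 4026.6 g.
That is within the Group R7 ocean vessel limit of 5 kg.
Group R2 quantity: two 8.75 kg packs = 17.5 kg.
17.5 kg is within the ocean vessel limit of 25 kg for Group R2.
Group R7 and Group R2 may not share an outer package.

No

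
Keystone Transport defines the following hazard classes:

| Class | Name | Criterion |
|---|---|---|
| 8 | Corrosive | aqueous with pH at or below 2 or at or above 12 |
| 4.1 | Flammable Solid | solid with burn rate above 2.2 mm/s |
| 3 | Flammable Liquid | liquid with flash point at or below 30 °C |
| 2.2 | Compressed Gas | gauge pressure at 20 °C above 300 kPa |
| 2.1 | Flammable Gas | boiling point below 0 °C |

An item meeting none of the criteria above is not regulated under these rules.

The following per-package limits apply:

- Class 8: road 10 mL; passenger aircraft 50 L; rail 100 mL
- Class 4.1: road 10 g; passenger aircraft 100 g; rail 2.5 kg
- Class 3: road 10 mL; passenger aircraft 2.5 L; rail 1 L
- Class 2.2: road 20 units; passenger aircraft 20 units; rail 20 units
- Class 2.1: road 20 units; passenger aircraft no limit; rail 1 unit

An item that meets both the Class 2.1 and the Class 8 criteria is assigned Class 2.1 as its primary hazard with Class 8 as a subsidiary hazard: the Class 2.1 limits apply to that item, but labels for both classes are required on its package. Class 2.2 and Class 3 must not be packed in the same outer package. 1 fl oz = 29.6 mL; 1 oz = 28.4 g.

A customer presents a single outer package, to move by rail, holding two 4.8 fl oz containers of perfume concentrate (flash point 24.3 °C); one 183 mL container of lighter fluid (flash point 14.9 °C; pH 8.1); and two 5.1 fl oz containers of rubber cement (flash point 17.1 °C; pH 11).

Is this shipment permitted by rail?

Flash point 24.3 °C meets the Class 3 criterion (Flammable Liquid), so the perfume concentrate is Class 3.
The lighter fluid has flash point 14.9 °C, which is ≤ 30 °C, so it is Class 3 (Flammable Liquid).
Rubber cement: flash point 17.1 °C ≤ 30 °C → Class 3 (Flammable Liquid).
Total Class 3: (two 4.8 fl oz containers = 284.16 mL) + 183 mL + (two 5.1 fl oz containers = 301.92 mL) = 769.08 mL.
That is within the Class 3 rail limit of 1 L.

Yes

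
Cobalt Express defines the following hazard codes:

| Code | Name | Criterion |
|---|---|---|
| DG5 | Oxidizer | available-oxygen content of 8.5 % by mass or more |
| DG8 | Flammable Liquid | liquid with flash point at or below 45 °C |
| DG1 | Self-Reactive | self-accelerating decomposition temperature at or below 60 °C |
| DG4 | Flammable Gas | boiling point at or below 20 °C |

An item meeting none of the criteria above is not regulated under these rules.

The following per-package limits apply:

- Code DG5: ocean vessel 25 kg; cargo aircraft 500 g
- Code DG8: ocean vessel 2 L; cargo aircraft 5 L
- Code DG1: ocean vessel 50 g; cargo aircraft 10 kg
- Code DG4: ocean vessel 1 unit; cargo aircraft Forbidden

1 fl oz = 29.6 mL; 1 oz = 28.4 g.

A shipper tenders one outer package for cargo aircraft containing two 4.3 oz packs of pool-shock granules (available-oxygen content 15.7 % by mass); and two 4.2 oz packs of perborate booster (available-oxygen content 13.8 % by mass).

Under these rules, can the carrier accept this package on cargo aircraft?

Yes

Available-oxygen content 15.7 % by mass meets the Code DG5 criterion (Oxidizer), so the pool-shock granules are Code DG5.
With available-oxygen content 13.8 % by mass (≥ 8.5 % by mass), the perborate booster falls in Code DG5.
Total Code DG5: (two 4.3 oz packs = 244.24 g) + (two 4.2 oz packs = 238.56 g) = 482.8 g.
482.8 g ≤ 500 g (cargo aircraft limit, Code DG5) — within limit.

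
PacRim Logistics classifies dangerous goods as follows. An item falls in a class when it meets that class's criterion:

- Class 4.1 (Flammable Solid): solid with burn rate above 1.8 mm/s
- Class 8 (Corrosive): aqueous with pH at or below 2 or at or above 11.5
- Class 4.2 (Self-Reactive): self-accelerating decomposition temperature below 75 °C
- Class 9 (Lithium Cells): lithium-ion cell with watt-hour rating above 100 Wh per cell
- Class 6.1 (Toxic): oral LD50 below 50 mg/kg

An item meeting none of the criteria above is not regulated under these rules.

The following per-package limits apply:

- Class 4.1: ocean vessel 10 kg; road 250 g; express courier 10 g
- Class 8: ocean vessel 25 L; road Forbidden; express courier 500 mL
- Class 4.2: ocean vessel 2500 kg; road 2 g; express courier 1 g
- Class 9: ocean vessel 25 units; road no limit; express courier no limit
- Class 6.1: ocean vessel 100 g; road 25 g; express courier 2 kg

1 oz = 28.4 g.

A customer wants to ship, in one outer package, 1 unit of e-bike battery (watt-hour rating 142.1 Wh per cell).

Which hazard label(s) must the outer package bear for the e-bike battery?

Class 9

E-bike battery: watt-hour rating 142.1 Wh per cell > 100 Wh per cell → Class 9 (Lithium Cells).
Only the Class 9 label is required.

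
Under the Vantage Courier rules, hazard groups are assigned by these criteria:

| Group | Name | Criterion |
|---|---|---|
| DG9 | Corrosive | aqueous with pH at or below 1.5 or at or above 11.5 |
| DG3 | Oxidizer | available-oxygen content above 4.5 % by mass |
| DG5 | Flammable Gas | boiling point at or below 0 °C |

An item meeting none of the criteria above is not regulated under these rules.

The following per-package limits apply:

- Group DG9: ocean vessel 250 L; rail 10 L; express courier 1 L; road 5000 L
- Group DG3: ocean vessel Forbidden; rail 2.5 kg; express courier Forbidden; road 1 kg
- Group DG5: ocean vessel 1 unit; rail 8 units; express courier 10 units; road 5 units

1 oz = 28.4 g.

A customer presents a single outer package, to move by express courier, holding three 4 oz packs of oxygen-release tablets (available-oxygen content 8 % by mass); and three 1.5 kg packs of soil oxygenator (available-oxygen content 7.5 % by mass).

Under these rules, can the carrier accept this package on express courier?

The oxygen-release tablets have available-oxygen content 8 % by mass, which is > 4.5 % by mass, so they are Group DG3 (Oxidizer).
The soil oxygenator has available-oxygen content 7.5 % by mass, which is > 4.5 % by mass, so it is Group DG3 (Oxidizer).
Total Group DG3: (three 4 oz packs = 340.8 g) + (three 1.5 kg packs = 4.5 kg) = 4840.8 g.
By express courier, Group DG3 is Forbidden regardless of quantity.

No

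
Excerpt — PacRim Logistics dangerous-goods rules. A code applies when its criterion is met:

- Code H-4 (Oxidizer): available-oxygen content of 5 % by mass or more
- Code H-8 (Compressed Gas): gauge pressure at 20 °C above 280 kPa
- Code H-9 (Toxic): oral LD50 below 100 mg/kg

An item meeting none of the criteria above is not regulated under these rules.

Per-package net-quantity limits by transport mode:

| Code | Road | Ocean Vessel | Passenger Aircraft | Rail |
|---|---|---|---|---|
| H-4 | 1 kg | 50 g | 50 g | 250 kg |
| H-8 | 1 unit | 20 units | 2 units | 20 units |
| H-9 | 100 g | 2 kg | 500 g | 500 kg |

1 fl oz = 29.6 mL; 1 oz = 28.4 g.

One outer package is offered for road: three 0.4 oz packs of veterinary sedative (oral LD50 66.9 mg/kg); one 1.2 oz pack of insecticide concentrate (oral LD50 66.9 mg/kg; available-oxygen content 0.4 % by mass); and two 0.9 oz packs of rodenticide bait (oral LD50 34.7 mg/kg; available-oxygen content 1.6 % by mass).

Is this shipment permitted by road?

With oral LD50 66.9 mg/kg (< 100 mg/kg), the veterinary sedative falls in Code H-9.
Oral LD50 66.9 mg/kg meets the Code H-9 criterion (Toxic), so the insecticide concentrate is Code H-9.
The rodenticide bait has oral LD50 34.7 mg/kg, which is < 100 mg/kg, so it is Code H-9 (Toxic).
Code H-9 net quantity: (three 0.4 oz packs = 34.08 g) + (one 1.2 oz pack = 34.08 g) + (two 0.9 oz packs = 51.12 g) = 119.28 g.
119.28 g exceeds the road limit of 100 g for Code H-9.

No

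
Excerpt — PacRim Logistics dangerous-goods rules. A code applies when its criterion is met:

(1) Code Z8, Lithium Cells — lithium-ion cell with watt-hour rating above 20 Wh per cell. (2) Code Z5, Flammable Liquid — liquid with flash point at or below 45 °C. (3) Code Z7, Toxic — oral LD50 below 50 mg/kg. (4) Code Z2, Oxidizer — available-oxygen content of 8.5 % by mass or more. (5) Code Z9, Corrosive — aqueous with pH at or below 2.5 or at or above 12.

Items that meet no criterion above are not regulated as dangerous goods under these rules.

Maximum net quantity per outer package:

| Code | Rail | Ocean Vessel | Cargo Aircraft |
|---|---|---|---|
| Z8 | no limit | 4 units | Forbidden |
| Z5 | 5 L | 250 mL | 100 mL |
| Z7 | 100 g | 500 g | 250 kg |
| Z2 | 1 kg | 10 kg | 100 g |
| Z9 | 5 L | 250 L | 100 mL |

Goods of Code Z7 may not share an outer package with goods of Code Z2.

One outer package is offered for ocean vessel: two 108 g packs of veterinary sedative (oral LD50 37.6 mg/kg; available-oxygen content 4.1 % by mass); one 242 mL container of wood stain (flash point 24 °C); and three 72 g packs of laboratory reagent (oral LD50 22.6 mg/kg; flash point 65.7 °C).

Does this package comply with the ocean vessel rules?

Yes

The veterinary sedative has oral LD50 37.6 mg/kg, which is < 50 mg/kg, so it is Code Z7 (Toxic).
With flash point 24 °C (≤ 45 °C), the wood stain falls in Code Z5.
With oral LD50 22.6 mg/kg (< 50 mg/kg), the laboratory reagent falls in Code Z7.
Code Z7 net quantity: (two 108 g packs = 216 g) + (three 72 g packs = 216 g) = 432 g.
432 g ≤ 500 g (ocean vessel limit, Code Z7) — within limit.
Code Z5 quantity: 242 mL.
242 mL ≤ 250 mL (ocean vessel limit, Code Z5) — within limit.
The segregation rule (Code Z7 with Code Z2) does not apply to Code Z7 with Code Z5.
Every hazard code is within its ocean vessel limit and no segregation rule is violated.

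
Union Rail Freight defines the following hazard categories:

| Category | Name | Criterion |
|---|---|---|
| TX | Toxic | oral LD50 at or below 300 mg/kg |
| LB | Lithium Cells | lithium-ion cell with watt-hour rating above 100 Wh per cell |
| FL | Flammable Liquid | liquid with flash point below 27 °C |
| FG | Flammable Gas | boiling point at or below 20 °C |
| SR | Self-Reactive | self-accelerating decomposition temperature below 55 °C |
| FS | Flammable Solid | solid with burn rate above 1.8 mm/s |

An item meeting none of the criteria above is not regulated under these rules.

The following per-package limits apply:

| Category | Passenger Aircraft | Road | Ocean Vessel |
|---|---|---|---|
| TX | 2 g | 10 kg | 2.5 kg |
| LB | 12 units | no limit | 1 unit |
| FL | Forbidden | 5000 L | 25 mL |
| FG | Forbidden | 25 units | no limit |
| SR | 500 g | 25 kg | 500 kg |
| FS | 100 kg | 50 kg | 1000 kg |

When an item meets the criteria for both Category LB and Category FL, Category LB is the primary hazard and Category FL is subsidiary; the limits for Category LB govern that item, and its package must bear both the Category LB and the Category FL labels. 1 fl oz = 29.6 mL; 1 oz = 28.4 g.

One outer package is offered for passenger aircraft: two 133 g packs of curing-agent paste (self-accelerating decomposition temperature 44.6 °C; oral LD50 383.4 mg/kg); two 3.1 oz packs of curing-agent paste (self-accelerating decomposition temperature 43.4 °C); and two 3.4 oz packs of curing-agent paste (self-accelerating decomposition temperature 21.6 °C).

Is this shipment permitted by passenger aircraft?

With self-accelerating decomposition temperature 44.6 °C (< 55 °C), the curing-agent paste falls in Category SR.
The curing-agent paste has self-accelerating decomposition temperature 43.4 °C, which is < 55 °C, so it is Category SR (Self-Reactive).
Curing-agent paste: self-accelerating decomposition temperature 21.6 °C < 55 °C → Category SR (Self-Reactive).
Total Category SR: (two 133 g packs = 266 g) + (two 3.1 oz packs = 176.08 g) + (two 3.4 oz packs = 193.12 g) = 635.2 g.
635.2 g > 500 g (passenger aircraft limit, Category SR) — over the limit.

No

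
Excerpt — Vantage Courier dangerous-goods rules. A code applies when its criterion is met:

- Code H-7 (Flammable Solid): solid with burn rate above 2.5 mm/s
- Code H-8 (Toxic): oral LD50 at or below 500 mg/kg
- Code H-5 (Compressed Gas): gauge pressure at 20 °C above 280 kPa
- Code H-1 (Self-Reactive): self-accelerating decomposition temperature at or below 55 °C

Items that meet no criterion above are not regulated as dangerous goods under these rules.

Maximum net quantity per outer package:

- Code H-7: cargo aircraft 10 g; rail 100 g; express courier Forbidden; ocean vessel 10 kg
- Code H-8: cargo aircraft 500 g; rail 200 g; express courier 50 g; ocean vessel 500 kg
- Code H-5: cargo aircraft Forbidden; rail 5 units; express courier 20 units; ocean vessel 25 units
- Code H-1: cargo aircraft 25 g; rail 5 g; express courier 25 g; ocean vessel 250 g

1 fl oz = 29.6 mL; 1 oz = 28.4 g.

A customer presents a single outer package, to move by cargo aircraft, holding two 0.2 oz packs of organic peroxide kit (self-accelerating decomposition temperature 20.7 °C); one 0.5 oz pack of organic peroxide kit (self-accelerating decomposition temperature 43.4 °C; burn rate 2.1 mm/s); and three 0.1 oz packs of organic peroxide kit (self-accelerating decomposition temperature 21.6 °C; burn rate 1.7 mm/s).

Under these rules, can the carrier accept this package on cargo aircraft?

Organic peroxide kit: self-accelerating decomposition temperature 20.7 °C ≤ 55 °C → Code H-1 (Self-Reactive).
The organic peroxide kit has self-accelerating decomposition temperature 43.4 °C, which is ≤ 55 °C, so it is Code H-1 (Self-Reactive).
Self-accelerating decomposition temperature 21.6 °C meets the Code H-1 criterion (Self-Reactive), so the organic peroxide kit is Code H-1.
Total Code H-1: (two 0.2 oz packs = 11.36 g) + (one 0.5 oz pack = 14.2 g) + (three 0.1 oz packs = 8.52 g) = 34.08 g.
34.08 g > 25 g (cargo aircraft limit, Code H-1) — over the limit.

No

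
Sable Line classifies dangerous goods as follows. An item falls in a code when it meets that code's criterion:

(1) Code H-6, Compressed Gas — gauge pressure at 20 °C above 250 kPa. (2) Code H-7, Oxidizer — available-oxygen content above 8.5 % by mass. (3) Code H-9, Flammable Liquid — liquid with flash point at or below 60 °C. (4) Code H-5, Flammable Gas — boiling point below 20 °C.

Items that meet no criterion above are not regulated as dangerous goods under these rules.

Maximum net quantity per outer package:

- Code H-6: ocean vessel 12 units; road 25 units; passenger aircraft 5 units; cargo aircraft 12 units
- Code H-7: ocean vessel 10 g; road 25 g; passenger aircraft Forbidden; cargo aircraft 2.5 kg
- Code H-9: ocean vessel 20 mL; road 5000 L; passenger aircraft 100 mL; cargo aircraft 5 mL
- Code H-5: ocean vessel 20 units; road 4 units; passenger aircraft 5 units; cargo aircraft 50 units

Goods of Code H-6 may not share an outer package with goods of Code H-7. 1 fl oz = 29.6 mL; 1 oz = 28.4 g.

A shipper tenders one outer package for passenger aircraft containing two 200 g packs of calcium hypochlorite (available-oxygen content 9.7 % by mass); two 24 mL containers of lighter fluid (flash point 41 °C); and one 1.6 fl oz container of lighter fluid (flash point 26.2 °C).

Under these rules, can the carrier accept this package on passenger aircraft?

With available-oxygen content 9.7 % by mass (> 8.5 % by mass), the calcium hypochlorite falls in Code H-7.
The lighter fluid has flash point 41 °C, which is ≤ 60 °C, so it is Code H-9 (Flammable Liquid).
Lighter fluid: flash point 26.2 °C ≤ 60 °C → Code H-9 (Flammable Liquid).
Code H-7 quantity: two 200 g packs = 400 g.
Code H-7 is Forbidden by passenger aircraft.
Total Code H-9: (two 24 mL containers = 48 mL) + (one 1.6 fl oz container = 47.36 mL) = 95.36 mL.
95.36 mL ≤ 100 mL (passenger aircraft limit, Code H-9) — within limit.
The segregation rule (Code H-6 with Code H-7) does not apply to Code H-7 with Code H-9.

No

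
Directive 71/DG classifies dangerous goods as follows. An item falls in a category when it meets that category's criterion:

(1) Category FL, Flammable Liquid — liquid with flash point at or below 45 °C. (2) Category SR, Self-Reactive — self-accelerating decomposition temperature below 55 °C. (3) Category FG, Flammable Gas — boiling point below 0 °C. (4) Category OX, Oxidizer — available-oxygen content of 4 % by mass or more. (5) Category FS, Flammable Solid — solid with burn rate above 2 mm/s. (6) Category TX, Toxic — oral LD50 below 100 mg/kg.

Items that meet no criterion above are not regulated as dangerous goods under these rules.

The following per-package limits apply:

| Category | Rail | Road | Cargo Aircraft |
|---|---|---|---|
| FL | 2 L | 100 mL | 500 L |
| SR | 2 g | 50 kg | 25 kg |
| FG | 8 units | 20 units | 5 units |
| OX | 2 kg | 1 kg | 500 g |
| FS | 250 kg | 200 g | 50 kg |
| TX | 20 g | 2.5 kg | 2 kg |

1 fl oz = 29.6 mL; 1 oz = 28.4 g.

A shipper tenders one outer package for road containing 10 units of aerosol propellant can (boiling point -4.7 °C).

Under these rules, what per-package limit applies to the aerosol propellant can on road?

20 units

With boiling point -4.7 °C (< 0 °C), the aerosol propellant can falls in Category FG.
The road limit for Category FG is 20 units.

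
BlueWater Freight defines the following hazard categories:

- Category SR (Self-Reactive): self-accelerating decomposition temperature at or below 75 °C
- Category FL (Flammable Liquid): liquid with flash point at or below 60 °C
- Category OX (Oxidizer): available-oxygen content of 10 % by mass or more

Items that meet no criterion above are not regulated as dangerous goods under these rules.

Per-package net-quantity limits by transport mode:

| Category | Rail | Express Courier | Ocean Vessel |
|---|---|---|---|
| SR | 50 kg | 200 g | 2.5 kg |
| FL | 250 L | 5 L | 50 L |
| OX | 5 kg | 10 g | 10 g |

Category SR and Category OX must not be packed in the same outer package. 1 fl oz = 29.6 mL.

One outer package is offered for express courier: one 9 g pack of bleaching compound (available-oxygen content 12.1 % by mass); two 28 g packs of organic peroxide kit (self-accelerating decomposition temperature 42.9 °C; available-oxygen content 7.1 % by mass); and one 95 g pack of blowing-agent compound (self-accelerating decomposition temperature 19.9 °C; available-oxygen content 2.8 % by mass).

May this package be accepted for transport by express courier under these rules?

No

Available-oxygen content 12.1 % by mass meets the Category OX criterion (Oxidizer), so the bleaching compound is Category OX.
Organic peroxide kit: self-accelerating decomposition temperature 42.9 °C ≤ 75 °C → Category SR (Self-Reactive).
Blowing-agent compound: self-accelerating decomposition temperature 19.9 °C ≤ 75 °C → Category SR (Self-Reactive).
Category SR net quantity: (two 28 g packs = 56 g) + 95 g = 151 g.
That is within the Category SR express courier limit of 200 g.
Category OX quantity: 9 g.
That is within the Category OX express courier limit of 10 g.
Category SR and Category OX may not share an outer package.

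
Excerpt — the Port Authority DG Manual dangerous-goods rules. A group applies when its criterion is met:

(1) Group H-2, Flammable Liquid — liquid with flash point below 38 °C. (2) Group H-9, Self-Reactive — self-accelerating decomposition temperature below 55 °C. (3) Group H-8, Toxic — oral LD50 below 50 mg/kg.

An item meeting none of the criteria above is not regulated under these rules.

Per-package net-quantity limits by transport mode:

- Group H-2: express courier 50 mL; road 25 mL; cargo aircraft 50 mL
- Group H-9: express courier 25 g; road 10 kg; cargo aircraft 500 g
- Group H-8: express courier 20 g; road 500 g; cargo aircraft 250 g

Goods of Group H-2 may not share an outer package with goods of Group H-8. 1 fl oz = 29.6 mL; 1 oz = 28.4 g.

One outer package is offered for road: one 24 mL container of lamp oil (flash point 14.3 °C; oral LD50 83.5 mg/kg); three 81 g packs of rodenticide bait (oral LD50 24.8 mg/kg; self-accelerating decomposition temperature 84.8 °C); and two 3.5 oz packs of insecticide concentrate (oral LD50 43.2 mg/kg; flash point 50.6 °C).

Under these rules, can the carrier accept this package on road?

Flash point 14.3 °C meets the Group H-2 criterion (Flammable Liquid), so the lamp oil is Group H-2.
Oral LD50 24.8 mg/kg meets the Group H-8 criterion (Toxic), so the rodenticide bait is Group H-8.
Insecticide concentrate: oral LD50 43.2 mg/kg < 50 mg/kg → Group H-8 (Toxic).
Group H-2 quantity: 24 mL.
24 mL ≤ 25 mL (road limit, Group H-2) — within limit.
Group H-8 net quantity: (three 81 g packs = 243 g) + (two 3.5 oz packs = 198.8 g) = 441.8 g.
441.8 g ≤ 500 g (road limit, Group H-8) — within limit.
Group H-2 and Group H-8 may not share an outer package.

No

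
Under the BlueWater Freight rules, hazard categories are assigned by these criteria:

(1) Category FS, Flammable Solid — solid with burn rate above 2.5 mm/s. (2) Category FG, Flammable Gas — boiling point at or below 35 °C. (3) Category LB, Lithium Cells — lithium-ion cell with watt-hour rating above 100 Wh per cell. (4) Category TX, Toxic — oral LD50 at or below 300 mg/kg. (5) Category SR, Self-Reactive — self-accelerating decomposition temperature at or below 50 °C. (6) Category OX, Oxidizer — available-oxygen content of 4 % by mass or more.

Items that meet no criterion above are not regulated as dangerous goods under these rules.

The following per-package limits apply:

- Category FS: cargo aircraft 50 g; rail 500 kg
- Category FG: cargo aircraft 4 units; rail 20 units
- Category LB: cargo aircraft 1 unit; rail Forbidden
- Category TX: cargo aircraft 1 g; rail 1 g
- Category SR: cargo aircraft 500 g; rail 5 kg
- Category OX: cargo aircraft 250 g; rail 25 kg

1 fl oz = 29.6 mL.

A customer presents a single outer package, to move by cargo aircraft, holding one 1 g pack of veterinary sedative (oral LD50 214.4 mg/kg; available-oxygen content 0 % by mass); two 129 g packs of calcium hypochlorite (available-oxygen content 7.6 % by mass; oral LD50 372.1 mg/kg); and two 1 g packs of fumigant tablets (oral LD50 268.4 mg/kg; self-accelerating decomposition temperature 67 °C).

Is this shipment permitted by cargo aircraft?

No

The veterinary sedative has oral LD50 214.4 mg/kg, which is ≤ 300 mg/kg, so it is Category TX (Toxic).
Calcium hypochlorite: available-oxygen content 7.6 % by mass ≥ 4 % by mass → Category OX (Oxidizer).
The fumigant tablets have oral LD50 268.4 mg/kg, which is ≤ 300 mg/kg, so they are Category TX (Toxic).
Category TX net quantity: 1 g + (two 1 g packs = 2 g) = 3 g.
3 g > 1 g (cargo aircraft limit, Category TX) — over the limit.
Category OX quantity: two 129 g packs = 258 g.
258 g exceeds the cargo aircraft limit of 250 g for Category OX.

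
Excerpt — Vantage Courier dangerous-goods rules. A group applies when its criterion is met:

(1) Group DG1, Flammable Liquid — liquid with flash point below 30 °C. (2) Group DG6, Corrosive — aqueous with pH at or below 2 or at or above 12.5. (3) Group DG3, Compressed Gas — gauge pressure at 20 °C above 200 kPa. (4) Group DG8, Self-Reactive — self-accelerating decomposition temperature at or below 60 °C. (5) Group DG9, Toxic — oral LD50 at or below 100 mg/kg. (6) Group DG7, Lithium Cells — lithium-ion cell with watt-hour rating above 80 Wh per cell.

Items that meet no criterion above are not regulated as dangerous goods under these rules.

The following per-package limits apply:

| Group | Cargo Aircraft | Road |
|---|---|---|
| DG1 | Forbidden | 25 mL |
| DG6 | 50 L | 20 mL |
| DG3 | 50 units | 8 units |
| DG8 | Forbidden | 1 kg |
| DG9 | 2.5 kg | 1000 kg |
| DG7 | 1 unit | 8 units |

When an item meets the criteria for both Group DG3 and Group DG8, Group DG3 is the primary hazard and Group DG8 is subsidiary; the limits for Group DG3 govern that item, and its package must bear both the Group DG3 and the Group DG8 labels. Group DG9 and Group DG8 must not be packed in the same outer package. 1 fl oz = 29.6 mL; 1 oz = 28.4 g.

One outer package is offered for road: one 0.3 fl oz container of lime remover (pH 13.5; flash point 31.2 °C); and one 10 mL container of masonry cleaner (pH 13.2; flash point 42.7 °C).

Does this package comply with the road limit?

Yes

The lime remover has pH 13.5, which is ≥ 12.5, so it is Group DG6 (Corrosive).
Masonry cleaner: pH 13.2 ≥ 12.5 → Group DG6 (Corrosive).
Group DG6 net quantity: (one 0.3 fl oz container = 8.88 mL) + 10 mL = 18.88 mL.
18.88 mL ≤ 20 mL (road limit, Group DG6) — within limit.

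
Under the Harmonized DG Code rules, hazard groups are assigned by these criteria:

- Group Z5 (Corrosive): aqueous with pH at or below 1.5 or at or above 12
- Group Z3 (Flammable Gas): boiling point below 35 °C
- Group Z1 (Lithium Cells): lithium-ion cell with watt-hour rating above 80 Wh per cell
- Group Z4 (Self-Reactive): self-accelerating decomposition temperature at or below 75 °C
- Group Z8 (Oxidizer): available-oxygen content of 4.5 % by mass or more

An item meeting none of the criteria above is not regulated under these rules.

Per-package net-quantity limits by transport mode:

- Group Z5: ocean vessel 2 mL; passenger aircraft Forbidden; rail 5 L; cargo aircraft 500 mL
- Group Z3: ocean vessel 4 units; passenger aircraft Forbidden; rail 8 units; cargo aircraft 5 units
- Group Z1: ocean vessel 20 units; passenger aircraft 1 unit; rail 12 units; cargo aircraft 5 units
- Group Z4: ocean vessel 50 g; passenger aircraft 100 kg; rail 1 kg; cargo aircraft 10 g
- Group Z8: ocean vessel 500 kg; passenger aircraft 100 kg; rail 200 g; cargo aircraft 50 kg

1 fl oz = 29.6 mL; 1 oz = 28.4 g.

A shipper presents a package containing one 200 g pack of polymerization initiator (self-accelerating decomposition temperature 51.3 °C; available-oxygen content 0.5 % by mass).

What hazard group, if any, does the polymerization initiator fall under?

Polymerization initiator: self-accelerating decomposition temperature 51.3 °C ≤ 75 °C → Group Z4 (Self-Reactive).

Group Z4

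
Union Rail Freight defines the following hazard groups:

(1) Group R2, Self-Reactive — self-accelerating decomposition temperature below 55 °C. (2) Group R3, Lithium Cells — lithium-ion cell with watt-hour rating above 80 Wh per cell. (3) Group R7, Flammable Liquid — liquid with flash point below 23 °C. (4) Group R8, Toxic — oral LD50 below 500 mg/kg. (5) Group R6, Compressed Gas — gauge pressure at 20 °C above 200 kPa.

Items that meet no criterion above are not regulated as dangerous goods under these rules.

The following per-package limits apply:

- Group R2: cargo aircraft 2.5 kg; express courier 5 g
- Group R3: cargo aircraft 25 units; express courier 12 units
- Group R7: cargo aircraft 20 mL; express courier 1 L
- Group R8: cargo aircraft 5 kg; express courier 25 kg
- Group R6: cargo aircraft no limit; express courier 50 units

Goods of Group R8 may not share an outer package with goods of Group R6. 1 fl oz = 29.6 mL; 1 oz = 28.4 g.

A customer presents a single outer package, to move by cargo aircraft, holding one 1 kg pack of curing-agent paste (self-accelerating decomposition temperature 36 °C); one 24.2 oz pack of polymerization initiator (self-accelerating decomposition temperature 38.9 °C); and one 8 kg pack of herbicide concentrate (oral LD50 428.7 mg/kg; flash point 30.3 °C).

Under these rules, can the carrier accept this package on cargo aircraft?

No

Self-accelerating decomposition temperature 36 °C meets the Group R2 criterion (Self-Reactive), so the curing-agent paste is Group R2.
With self-accelerating decomposition temperature 38.9 °C (< 55 °C), the polymerization initiator falls in Group R2.
Herbicide concentrate: oral LD50 428.7 mg/kg < 500 mg/kg → Group R8 (Toxic).
Group R2 net quantity: 1 kg + (one 24.2 oz pack = 687.28 g) = 1687.28 g.
1687.28 g ≤ 2.5 kg (cargo aircraft limit, Group R2) — within limit.
Group R8 quantity: 8 kg.
8 kg exceeds the cargo aircraft limit of 5 kg for Group R8.
The segregation rule (Group R8 with Group R6) does not apply to Group R2 with Group R8.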